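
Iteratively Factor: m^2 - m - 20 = (m + 4)*(m - 5)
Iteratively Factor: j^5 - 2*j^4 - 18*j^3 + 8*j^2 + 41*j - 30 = (j - 1)*(j^4 - j^3 - 19*j^2 - 11*j + 30) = (j - 1)^2*(j^3 - 19*j - 30) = (j - 1)^2*(j + 3)*(j^2 - 3*j - 10) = (j - 5)*(j - 1)^2*(j + 3)*(j + 2)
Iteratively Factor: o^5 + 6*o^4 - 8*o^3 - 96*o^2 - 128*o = (o - 4)*(o^4 + 10*o^3 + 32*o^2 + 32*o) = (o - 4)*(o + 2)*(o^3 + 8*o^2 + 16*o) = o*(o - 4)*(o + 2)*(o^2 + 8*o + 16) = o*(o - 4)*(o + 2)*(o + 4)*(o + 4)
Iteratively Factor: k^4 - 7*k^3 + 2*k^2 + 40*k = (k - 5)*(k^3 - 2*k^2 - 8*k) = (k - 5)*(k - 4)*(k^2 + 2*k) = k*(k - 5)*(k - 4)*(k + 2)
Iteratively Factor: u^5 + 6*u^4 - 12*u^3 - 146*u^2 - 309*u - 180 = (u + 1)*(u^4 + 5*u^3 - 17*u^2 - 129*u - 180) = (u + 1)*(u + 3)*(u^3 + 2*u^2 - 23*u - 60) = (u - 5)*(u + 1)*(u + 3)*(u^2 + 7*u + 12) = (u - 5)*(u + 1)*(u + 3)^2*(u + 4)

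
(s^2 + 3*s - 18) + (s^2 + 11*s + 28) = 2*s^2 + 14*s + 10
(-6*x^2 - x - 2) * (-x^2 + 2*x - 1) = 6*x^4 - 11*x^3 + 6*x^2 - 3*x + 2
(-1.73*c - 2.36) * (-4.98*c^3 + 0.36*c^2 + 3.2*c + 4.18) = 8.6154*c^4 + 11.13*c^3 - 6.3856*c^2 - 14.7834*c - 9.8648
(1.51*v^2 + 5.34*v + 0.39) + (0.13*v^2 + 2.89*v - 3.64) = 1.64*v^2 + 8.23*v - 3.25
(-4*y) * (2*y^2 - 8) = -8*y^3 + 32*y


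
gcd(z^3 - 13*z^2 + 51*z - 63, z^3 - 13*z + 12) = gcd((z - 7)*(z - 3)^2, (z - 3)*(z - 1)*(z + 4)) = z - 3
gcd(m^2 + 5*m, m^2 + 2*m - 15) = m + 5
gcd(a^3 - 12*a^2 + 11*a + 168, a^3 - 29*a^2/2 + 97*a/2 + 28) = a^2 - 15*a + 56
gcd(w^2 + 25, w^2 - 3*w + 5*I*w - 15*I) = w + 5*I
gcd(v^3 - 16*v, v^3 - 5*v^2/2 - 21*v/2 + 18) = v - 4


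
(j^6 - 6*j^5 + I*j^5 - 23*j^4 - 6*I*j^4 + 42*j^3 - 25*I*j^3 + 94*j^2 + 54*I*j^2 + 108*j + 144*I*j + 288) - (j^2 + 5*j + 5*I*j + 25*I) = j^6 - 6*j^5 + I*j^5 - 23*j^4 - 6*I*j^4 + 42*j^3 - 25*I*j^3 + 93*j^2 + 54*I*j^2 + 103*j + 139*I*j + 288 - 25*I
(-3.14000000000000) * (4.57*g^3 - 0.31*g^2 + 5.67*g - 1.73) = -14.3498*g^3 + 0.9734*g^2 - 17.8038*g + 5.4322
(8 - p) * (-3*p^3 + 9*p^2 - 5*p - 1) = 3*p^4 - 33*p^3 + 77*p^2 - 39*p - 8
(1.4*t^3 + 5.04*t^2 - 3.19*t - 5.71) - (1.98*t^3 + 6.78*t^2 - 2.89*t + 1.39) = -0.58*t^3 - 1.74*t^2 - 0.3*t - 7.1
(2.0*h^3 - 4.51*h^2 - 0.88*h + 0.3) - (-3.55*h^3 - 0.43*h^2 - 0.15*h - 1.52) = 5.55*h^3 - 4.08*h^2 - 0.73*h + 1.82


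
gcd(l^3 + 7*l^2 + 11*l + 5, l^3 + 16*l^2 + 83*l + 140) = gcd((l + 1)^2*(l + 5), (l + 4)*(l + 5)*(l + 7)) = l + 5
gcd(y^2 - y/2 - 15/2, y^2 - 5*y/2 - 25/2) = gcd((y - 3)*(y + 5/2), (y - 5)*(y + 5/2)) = y + 5/2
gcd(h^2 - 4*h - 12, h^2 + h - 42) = h - 6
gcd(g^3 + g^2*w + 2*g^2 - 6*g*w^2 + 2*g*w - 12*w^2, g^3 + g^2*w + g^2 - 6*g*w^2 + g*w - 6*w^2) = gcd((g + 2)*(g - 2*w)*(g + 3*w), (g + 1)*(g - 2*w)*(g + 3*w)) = -g^2 - g*w + 6*w^2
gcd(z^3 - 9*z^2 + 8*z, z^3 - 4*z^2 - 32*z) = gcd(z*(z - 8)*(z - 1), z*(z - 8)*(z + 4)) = z^2 - 8*z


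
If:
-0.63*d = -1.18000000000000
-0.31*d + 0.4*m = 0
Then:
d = 1.87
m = 1.45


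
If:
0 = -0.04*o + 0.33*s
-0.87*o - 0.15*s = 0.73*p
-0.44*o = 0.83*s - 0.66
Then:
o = 1.22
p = -1.49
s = 0.15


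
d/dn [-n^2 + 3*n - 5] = 3 - 2*n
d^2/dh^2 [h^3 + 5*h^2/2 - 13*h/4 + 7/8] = 6*h + 5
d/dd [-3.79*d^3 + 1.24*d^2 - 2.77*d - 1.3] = -11.37*d^2 + 2.48*d - 2.77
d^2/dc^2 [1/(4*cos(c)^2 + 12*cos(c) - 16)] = (-4*sin(c)^4 + 27*sin(c)^2 - 3*cos(c)/4 - 9*cos(3*c)/4 + 3)/(4*(cos(c) - 1)^3*(cos(c) + 4)^3)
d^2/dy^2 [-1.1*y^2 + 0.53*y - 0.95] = -2.20000000000000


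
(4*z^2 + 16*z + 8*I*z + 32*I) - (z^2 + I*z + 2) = 3*z^2 + 16*z + 7*I*z - 2 + 32*I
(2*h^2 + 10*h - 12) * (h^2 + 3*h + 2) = 2*h^4 + 16*h^3 + 22*h^2 - 16*h - 24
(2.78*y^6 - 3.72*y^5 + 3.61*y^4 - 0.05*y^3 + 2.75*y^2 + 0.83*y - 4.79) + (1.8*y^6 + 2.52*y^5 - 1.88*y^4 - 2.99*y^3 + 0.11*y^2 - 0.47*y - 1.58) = 4.58*y^6 - 1.2*y^5 + 1.73*y^4 - 3.04*y^3 + 2.86*y^2 + 0.36*y - 6.37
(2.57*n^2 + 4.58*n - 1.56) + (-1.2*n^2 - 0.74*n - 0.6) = 1.37*n^2 + 3.84*n - 2.16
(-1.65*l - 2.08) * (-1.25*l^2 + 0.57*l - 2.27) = 2.0625*l^3 + 1.6595*l^2 + 2.5599*l + 4.7216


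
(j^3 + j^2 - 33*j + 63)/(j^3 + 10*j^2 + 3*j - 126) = (j - 3)/(j + 6)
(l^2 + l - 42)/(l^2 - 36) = (l + 7)/(l + 6)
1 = 1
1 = 1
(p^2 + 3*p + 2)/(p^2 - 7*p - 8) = (p + 2)/(p - 8)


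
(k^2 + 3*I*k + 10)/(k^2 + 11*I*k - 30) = (k - 2*I)/(k + 6*I)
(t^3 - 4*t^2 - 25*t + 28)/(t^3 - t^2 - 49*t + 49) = (t + 4)/(t + 7)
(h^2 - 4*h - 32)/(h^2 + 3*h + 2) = (h^2 - 4*h - 32)/(h^2 + 3*h + 2)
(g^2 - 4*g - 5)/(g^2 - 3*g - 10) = (g + 1)/(g + 2)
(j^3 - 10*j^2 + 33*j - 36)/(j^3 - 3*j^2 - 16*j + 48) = (j - 3)/(j + 4)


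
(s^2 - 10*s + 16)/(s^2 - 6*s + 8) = (s - 8)/(s - 4)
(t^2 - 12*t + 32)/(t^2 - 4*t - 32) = (t - 4)/(t + 4)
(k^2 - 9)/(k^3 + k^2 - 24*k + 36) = (k + 3)/(k^2 + 4*k - 12)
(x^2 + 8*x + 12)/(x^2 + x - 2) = (x + 6)/(x - 1)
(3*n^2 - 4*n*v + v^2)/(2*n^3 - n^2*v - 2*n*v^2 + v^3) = (-3*n + v)/(-2*n^2 - n*v + v^2)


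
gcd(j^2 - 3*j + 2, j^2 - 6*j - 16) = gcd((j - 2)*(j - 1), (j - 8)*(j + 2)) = 1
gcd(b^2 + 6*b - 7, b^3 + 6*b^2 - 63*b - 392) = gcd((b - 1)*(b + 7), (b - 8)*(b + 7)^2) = b + 7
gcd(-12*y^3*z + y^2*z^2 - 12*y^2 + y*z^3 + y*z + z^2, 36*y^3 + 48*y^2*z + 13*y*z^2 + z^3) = 1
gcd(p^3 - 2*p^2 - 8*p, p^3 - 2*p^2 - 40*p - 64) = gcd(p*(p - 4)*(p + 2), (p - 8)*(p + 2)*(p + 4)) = p + 2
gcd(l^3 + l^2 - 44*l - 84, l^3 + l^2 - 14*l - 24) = l + 2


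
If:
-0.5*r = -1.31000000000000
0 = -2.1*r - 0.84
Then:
No Solution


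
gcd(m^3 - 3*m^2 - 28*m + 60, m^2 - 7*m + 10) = m - 2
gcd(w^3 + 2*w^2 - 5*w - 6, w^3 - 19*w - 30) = w + 3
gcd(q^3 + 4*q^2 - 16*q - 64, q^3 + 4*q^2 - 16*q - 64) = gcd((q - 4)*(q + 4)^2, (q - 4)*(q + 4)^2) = q^3 + 4*q^2 - 16*q - 64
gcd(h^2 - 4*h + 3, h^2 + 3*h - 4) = h - 1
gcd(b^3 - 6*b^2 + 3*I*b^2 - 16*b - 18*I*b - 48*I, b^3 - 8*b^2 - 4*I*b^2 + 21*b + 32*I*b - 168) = b^2 + b*(-8 + 3*I) - 24*I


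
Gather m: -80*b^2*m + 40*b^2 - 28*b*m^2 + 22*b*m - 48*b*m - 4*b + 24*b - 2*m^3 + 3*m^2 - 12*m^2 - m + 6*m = 40*b^2 + 20*b - 2*m^3 + m^2*(-28*b - 9) + m*(-80*b^2 - 26*b + 5)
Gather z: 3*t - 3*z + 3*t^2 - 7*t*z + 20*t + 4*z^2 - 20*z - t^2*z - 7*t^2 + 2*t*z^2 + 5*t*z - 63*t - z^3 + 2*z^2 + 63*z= -4*t^2 - 40*t - z^3 + z^2*(2*t + 6) + z*(-t^2 - 2*t + 40)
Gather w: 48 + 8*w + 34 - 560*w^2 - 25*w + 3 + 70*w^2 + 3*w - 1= -490*w^2 - 14*w + 84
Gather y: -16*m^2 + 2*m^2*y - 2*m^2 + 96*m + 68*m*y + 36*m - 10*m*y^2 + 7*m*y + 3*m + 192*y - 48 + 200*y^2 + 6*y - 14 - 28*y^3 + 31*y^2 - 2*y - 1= -18*m^2 + 135*m - 28*y^3 + y^2*(231 - 10*m) + y*(2*m^2 + 75*m + 196) - 63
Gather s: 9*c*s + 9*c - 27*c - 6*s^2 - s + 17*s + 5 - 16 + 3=-18*c - 6*s^2 + s*(9*c + 16) - 8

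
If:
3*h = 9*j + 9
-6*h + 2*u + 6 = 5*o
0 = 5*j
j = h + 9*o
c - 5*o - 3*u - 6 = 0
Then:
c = 119/6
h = 3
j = 0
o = -1/3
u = 31/6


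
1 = 1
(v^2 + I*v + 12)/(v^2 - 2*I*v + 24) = (v - 3*I)/(v - 6*I)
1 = 1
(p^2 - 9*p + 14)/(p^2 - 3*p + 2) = (p - 7)/(p - 1)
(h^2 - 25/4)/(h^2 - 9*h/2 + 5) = (h + 5/2)/(h - 2)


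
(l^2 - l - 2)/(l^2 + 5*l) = (l^2 - l - 2)/(l*(l + 5))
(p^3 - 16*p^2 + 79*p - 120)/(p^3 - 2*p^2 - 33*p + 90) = (p - 8)/(p + 6)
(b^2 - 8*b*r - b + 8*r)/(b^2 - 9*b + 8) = (b - 8*r)/(b - 8)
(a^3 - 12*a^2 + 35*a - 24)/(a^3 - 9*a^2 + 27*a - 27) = (a^2 - 9*a + 8)/(a^2 - 6*a + 9)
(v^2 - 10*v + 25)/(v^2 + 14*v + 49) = (v^2 - 10*v + 25)/(v^2 + 14*v + 49)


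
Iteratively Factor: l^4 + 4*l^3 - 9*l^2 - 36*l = (l + 4)*(l^3 - 9*l) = (l - 3)*(l + 4)*(l^2 + 3*l) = (l - 3)*(l + 3)*(l + 4)*(l)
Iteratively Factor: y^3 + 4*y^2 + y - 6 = (y + 3)*(y^2 + y - 2) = (y - 1)*(y + 3)*(y + 2)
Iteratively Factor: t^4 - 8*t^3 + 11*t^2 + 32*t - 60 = (t - 5)*(t^3 - 3*t^2 - 4*t + 12) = (t - 5)*(t - 3)*(t^2 - 4) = (t - 5)*(t - 3)*(t - 2)*(t + 2)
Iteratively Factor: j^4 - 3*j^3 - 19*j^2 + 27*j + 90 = (j + 2)*(j^3 - 5*j^2 - 9*j + 45) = (j - 5)*(j + 2)*(j^2 - 9) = (j - 5)*(j - 3)*(j + 2)*(j + 3)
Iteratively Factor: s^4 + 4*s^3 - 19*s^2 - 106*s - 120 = (s + 4)*(s^3 - 19*s - 30) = (s + 2)*(s + 4)*(s^2 - 2*s - 15) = (s + 2)*(s + 3)*(s + 4)*(s - 5)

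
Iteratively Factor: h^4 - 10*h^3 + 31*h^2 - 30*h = (h)*(h^3 - 10*h^2 + 31*h - 30) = h*(h - 2)*(h^2 - 8*h + 15) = h*(h - 5)*(h - 2)*(h - 3)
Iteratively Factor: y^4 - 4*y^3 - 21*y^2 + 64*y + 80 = (y - 4)*(y^3 - 21*y - 20) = (y - 4)*(y + 4)*(y^2 - 4*y - 5) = (y - 4)*(y + 1)*(y + 4)*(y - 5)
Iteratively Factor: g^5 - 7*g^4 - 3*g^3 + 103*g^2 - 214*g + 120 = (g + 4)*(g^4 - 11*g^3 + 41*g^2 - 61*g + 30) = (g - 1)*(g + 4)*(g^3 - 10*g^2 + 31*g - 30) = (g - 5)*(g - 1)*(g + 4)*(g^2 - 5*g + 6) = (g - 5)*(g - 3)*(g - 1)*(g + 4)*(g - 2)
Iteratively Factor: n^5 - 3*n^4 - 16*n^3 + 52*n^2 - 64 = (n + 4)*(n^4 - 7*n^3 + 12*n^2 + 4*n - 16) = (n - 2)*(n + 4)*(n^3 - 5*n^2 + 2*n + 8) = (n - 2)^2*(n + 4)*(n^2 - 3*n - 4) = (n - 2)^2*(n + 1)*(n + 4)*(n - 4)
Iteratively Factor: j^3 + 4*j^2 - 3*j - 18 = (j - 2)*(j^2 + 6*j + 9) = (j - 2)*(j + 3)*(j + 3)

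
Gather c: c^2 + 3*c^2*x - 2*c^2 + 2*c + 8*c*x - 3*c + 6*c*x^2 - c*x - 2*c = c^2*(3*x - 1) + c*(6*x^2 + 7*x - 3)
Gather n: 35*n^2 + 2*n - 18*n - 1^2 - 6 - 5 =35*n^2 - 16*n - 12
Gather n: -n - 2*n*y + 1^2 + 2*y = n*(-2*y - 1) + 2*y + 1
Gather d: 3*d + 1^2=3*d + 1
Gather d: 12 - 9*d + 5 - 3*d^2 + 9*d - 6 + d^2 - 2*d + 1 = -2*d^2 - 2*d + 12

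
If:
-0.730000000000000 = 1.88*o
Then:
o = -0.39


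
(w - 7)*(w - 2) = w^2 - 9*w + 14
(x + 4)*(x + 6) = x^2 + 10*x + 24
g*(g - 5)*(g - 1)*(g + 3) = g^4 - 3*g^3 - 13*g^2 + 15*g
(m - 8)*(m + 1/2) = m^2 - 15*m/2 - 4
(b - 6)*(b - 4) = b^2 - 10*b + 24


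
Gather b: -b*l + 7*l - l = -b*l + 6*l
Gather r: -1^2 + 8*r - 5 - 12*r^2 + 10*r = -12*r^2 + 18*r - 6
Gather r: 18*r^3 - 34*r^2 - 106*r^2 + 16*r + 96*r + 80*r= 18*r^3 - 140*r^2 + 192*r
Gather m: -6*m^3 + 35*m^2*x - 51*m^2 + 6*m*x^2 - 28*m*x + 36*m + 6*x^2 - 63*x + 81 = -6*m^3 + m^2*(35*x - 51) + m*(6*x^2 - 28*x + 36) + 6*x^2 - 63*x + 81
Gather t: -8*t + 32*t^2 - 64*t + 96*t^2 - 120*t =128*t^2 - 192*t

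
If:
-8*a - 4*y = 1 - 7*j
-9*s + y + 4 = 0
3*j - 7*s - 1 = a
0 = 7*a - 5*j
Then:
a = 235/171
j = 329/171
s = 83/171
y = 7/19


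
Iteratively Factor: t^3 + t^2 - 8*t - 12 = (t + 2)*(t^2 - t - 6) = (t + 2)^2*(t - 3)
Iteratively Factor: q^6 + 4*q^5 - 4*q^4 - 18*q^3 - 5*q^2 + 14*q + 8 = (q - 2)*(q^5 + 6*q^4 + 8*q^3 - 2*q^2 - 9*q - 4) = (q - 2)*(q - 1)*(q^4 + 7*q^3 + 15*q^2 + 13*q + 4) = (q - 2)*(q - 1)*(q + 1)*(q^3 + 6*q^2 + 9*q + 4) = (q - 2)*(q - 1)*(q + 1)^2*(q^2 + 5*q + 4) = (q - 2)*(q - 1)*(q + 1)^2*(q + 4)*(q + 1)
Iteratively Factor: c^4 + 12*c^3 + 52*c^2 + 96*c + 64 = (c + 2)*(c^3 + 10*c^2 + 32*c + 32) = (c + 2)*(c + 4)*(c^2 + 6*c + 8) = (c + 2)^2*(c + 4)*(c + 4)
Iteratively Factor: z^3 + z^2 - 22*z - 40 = (z - 5)*(z^2 + 6*z + 8) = (z - 5)*(z + 4)*(z + 2)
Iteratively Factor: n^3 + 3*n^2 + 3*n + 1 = (n + 1)*(n^2 + 2*n + 1) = (n + 1)^2*(n + 1)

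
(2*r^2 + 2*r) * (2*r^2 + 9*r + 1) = 4*r^4 + 22*r^3 + 20*r^2 + 2*r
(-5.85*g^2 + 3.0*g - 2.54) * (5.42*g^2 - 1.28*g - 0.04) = -31.707*g^4 + 23.748*g^3 - 17.3728*g^2 + 3.1312*g + 0.1016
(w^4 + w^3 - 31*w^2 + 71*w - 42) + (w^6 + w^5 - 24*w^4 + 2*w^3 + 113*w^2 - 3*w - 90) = w^6 + w^5 - 23*w^4 + 3*w^3 + 82*w^2 + 68*w - 132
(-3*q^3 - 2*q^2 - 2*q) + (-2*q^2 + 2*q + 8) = -3*q^3 - 4*q^2 + 8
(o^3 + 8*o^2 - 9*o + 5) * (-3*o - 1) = -3*o^4 - 25*o^3 + 19*o^2 - 6*o - 5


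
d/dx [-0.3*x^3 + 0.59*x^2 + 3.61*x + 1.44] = -0.9*x^2 + 1.18*x + 3.61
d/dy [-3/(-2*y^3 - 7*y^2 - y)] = 3*(-6*y^2 - 14*y - 1)/(y^2*(2*y^2 + 7*y + 1)^2)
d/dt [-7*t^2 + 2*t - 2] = 2 - 14*t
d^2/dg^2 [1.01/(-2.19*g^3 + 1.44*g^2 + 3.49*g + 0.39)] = ((13.2714*g - 2.9088)*(-2.19*g^3 + 1.44*g^2 + 3.49*g + 0.39) + 1.01*(-13.14*g^2 + 5.76*g + 6.98)*(-6.57*g^2 + 2.88*g + 3.49))/(-2.19*g^3 + 1.44*g^2 + 3.49*g + 0.39)^3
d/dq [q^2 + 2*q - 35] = 2*q + 2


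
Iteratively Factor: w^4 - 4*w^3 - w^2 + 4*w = (w)*(w^3 - 4*w^2 - w + 4) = w*(w - 4)*(w^2 - 1) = w*(w - 4)*(w + 1)*(w - 1)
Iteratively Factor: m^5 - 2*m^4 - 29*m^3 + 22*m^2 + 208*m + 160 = (m - 5)*(m^4 + 3*m^3 - 14*m^2 - 48*m - 32) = (m - 5)*(m + 2)*(m^3 + m^2 - 16*m - 16) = (m - 5)*(m - 4)*(m + 2)*(m^2 + 5*m + 4) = (m - 5)*(m - 4)*(m + 2)*(m + 4)*(m + 1)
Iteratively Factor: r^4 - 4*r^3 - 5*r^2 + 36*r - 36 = (r - 2)*(r^3 - 2*r^2 - 9*r + 18) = (r - 2)^2*(r^2 - 9) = (r - 3)*(r - 2)^2*(r + 3)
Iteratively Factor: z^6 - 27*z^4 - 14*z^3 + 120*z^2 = (z - 2)*(z^5 + 2*z^4 - 23*z^3 - 60*z^2) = (z - 2)*(z + 4)*(z^4 - 2*z^3 - 15*z^2) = (z - 5)*(z - 2)*(z + 4)*(z^3 + 3*z^2) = z*(z - 5)*(z - 2)*(z + 4)*(z^2 + 3*z) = z*(z - 5)*(z - 2)*(z + 3)*(z + 4)*(z)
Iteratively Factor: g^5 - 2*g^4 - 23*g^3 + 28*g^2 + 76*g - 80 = (g + 2)*(g^4 - 4*g^3 - 15*g^2 + 58*g - 40) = (g - 5)*(g + 2)*(g^3 + g^2 - 10*g + 8) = (g - 5)*(g - 1)*(g + 2)*(g^2 + 2*g - 8) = (g - 5)*(g - 2)*(g - 1)*(g + 2)*(g + 4)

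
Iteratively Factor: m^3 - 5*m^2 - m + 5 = (m - 5)*(m^2 - 1) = (m - 5)*(m + 1)*(m - 1)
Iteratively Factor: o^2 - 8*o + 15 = (o - 3)*(o - 5)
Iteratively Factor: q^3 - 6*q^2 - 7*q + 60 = (q - 4)*(q^2 - 2*q - 15) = (q - 4)*(q + 3)*(q - 5)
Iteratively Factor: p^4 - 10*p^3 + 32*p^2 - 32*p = (p - 2)*(p^3 - 8*p^2 + 16*p) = p*(p - 2)*(p^2 - 8*p + 16) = p*(p - 4)*(p - 2)*(p - 4)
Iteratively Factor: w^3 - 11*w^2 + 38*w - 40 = (w - 4)*(w^2 - 7*w + 10) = (w - 5)*(w - 4)*(w - 2)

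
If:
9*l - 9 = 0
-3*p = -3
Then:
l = 1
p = 1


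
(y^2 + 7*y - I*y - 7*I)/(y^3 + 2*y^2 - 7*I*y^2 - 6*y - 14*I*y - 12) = (y + 7)/(y^2 + y*(2 - 6*I) - 12*I)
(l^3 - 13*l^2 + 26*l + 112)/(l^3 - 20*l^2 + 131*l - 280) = (l + 2)/(l - 5)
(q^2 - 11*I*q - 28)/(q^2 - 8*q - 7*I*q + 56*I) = (q - 4*I)/(q - 8)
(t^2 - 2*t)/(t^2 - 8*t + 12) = t/(t - 6)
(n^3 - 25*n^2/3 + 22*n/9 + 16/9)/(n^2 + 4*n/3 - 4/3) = (3*n^2 - 23*n - 8)/(3*(n + 2))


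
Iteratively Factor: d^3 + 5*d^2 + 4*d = (d + 4)*(d^2 + d) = d*(d + 4)*(d + 1)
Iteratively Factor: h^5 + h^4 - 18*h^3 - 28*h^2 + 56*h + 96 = (h + 2)*(h^4 - h^3 - 16*h^2 + 4*h + 48) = (h - 2)*(h + 2)*(h^3 + h^2 - 14*h - 24) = (h - 2)*(h + 2)^2*(h^2 - h - 12) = (h - 4)*(h - 2)*(h + 2)^2*(h + 3)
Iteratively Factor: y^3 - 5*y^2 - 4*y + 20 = (y - 2)*(y^2 - 3*y - 10) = (y - 5)*(y - 2)*(y + 2)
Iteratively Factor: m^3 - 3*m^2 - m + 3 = (m + 1)*(m^2 - 4*m + 3) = (m - 3)*(m + 1)*(m - 1)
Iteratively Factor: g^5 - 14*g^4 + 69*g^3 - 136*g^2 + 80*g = (g - 1)*(g^4 - 13*g^3 + 56*g^2 - 80*g) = g*(g - 1)*(g^3 - 13*g^2 + 56*g - 80) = g*(g - 5)*(g - 1)*(g^2 - 8*g + 16) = g*(g - 5)*(g - 4)*(g - 1)*(g - 4)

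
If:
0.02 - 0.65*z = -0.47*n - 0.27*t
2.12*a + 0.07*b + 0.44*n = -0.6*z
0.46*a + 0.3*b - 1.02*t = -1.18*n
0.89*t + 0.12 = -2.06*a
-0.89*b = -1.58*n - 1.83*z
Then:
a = 0.30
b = -1.86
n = -0.37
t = -0.84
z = -0.58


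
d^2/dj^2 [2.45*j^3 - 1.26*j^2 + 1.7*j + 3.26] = 14.7*j - 2.52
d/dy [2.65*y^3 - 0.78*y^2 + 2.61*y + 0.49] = 7.95*y^2 - 1.56*y + 2.61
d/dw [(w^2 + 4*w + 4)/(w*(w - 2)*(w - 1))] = (-w^4 - 8*w^3 + 2*w^2 + 24*w - 8)/(w^2*(w^4 - 6*w^3 + 13*w^2 - 12*w + 4))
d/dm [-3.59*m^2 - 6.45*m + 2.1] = -7.18*m - 6.45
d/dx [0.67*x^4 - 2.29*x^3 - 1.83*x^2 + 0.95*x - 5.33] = 2.68*x^3 - 6.87*x^2 - 3.66*x + 0.95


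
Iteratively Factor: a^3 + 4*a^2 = (a + 4)*(a^2) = a*(a + 4)*(a)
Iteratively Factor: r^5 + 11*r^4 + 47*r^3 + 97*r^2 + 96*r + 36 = (r + 2)*(r^4 + 9*r^3 + 29*r^2 + 39*r + 18) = (r + 2)^2*(r^3 + 7*r^2 + 15*r + 9) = (r + 1)*(r + 2)^2*(r^2 + 6*r + 9) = (r + 1)*(r + 2)^2*(r + 3)*(r + 3)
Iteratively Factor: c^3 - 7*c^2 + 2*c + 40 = (c + 2)*(c^2 - 9*c + 20) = (c - 4)*(c + 2)*(c - 5)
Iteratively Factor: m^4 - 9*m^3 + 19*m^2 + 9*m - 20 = (m + 1)*(m^3 - 10*m^2 + 29*m - 20) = (m - 1)*(m + 1)*(m^2 - 9*m + 20) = (m - 5)*(m - 1)*(m + 1)*(m - 4)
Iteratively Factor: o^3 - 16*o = (o)*(o^2 - 16) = o*(o + 4)*(o - 4)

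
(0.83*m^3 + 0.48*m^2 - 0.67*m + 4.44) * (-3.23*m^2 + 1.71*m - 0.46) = -2.6809*m^5 - 0.1311*m^4 + 2.6031*m^3 - 15.7077*m^2 + 7.9006*m - 2.0424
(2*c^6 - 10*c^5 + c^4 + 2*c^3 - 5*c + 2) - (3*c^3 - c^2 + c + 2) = 2*c^6 - 10*c^5 + c^4 - c^3 + c^2 - 6*c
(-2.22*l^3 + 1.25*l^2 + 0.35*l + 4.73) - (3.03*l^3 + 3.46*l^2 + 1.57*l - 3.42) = -5.25*l^3 - 2.21*l^2 - 1.22*l + 8.15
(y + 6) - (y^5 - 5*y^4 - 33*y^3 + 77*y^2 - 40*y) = -y^5 + 5*y^4 + 33*y^3 - 77*y^2 + 41*y + 6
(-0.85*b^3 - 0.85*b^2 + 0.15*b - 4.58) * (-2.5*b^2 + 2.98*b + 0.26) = 2.125*b^5 - 0.408*b^4 - 3.129*b^3 + 11.676*b^2 - 13.6094*b - 1.1908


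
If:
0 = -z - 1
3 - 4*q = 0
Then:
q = 3/4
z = -1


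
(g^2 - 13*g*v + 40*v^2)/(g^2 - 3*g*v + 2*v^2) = (g^2 - 13*g*v + 40*v^2)/(g^2 - 3*g*v + 2*v^2)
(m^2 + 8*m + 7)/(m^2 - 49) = (m + 1)/(m - 7)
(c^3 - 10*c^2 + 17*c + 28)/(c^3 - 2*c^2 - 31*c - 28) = (c - 4)/(c + 4)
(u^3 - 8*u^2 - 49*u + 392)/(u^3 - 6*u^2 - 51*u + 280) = (u - 7)/(u - 5)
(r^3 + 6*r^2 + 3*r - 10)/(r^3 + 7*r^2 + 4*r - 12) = (r + 5)/(r + 6)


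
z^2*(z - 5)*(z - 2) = z^4 - 7*z^3 + 10*z^2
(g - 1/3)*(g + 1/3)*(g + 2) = g^3 + 2*g^2 - g/9 - 2/9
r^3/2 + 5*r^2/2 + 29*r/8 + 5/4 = (r/2 + 1)*(r + 1/2)*(r + 5/2)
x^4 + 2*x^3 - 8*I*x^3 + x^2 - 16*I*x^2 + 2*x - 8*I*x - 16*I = (x + 2)*(x - 8*I)*(x - I)*(x + I)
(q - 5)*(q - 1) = q^2 - 6*q + 5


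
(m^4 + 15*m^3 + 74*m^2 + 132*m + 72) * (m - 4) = m^5 + 11*m^4 + 14*m^3 - 164*m^2 - 456*m - 288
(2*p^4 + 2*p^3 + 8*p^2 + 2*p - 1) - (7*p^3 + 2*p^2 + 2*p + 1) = 2*p^4 - 5*p^3 + 6*p^2 - 2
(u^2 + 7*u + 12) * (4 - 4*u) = -4*u^3 - 24*u^2 - 20*u + 48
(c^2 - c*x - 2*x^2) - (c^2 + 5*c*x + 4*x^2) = -6*c*x - 6*x^2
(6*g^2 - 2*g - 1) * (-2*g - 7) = -12*g^3 - 38*g^2 + 16*g + 7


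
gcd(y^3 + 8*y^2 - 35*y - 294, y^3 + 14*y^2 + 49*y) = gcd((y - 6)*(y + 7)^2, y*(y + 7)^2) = y^2 + 14*y + 49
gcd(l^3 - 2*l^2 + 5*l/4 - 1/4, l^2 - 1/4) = l - 1/2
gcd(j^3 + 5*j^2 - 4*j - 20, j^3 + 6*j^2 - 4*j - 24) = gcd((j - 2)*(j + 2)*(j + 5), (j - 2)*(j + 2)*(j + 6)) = j^2 - 4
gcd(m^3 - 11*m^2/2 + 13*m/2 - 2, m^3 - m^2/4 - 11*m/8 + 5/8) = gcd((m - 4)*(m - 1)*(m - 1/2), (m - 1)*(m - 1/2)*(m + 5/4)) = m^2 - 3*m/2 + 1/2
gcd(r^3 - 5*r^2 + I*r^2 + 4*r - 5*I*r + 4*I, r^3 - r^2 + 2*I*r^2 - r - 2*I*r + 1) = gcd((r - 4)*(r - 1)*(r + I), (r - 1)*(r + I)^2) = r^2 + r*(-1 + I) - I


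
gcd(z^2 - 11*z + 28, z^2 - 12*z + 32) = z - 4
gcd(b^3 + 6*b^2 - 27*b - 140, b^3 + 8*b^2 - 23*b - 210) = b^2 + 2*b - 35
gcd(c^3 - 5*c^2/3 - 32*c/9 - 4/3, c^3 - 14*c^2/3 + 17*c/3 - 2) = c - 3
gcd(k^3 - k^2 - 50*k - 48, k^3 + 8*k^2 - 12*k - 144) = k + 6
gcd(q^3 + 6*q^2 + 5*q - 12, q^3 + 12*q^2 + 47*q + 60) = q^2 + 7*q + 12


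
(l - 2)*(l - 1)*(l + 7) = l^3 + 4*l^2 - 19*l + 14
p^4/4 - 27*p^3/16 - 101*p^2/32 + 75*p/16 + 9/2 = (p/4 + 1/2)*(p - 8)*(p - 3/2)*(p + 3/4)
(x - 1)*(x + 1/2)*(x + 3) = x^3 + 5*x^2/2 - 2*x - 3/2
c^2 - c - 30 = (c - 6)*(c + 5)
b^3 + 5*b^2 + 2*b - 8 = (b - 1)*(b + 2)*(b + 4)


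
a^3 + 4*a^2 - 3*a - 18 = (a - 2)*(a + 3)^2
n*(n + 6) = n^2 + 6*n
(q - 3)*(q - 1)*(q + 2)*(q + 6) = q^4 + 4*q^3 - 17*q^2 - 24*q + 36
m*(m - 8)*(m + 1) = m^3 - 7*m^2 - 8*m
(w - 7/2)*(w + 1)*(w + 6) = w^3 + 7*w^2/2 - 37*w/2 - 21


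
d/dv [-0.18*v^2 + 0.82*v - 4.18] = 0.82 - 0.36*v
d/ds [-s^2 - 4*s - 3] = -2*s - 4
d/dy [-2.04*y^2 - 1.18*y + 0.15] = -4.08*y - 1.18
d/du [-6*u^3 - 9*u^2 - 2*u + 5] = -18*u^2 - 18*u - 2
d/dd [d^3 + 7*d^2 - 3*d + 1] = 3*d^2 + 14*d - 3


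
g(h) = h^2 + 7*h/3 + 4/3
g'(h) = 2*h + 7/3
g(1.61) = 7.68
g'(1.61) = 5.55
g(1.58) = 7.52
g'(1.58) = 5.49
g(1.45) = 6.82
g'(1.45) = 5.23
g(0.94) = 4.41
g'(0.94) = 4.21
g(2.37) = 12.48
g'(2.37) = 7.07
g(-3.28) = 4.44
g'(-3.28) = -4.23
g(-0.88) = 0.05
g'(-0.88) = 0.57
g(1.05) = 4.89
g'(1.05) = 4.43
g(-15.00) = 191.33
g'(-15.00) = -27.67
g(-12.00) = 117.33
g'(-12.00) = -21.67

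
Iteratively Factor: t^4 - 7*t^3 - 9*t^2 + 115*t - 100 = (t - 1)*(t^3 - 6*t^2 - 15*t + 100) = (t - 5)*(t - 1)*(t^2 - t - 20) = (t - 5)^2*(t - 1)*(t + 4)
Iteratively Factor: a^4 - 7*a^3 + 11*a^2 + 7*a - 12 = (a - 3)*(a^3 - 4*a^2 - a + 4) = (a - 4)*(a - 3)*(a^2 - 1) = (a - 4)*(a - 3)*(a - 1)*(a + 1)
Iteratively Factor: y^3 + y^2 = (y)*(y^2 + y) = y*(y + 1)*(y)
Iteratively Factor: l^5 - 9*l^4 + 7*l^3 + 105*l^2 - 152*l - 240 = (l + 3)*(l^4 - 12*l^3 + 43*l^2 - 24*l - 80) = (l - 5)*(l + 3)*(l^3 - 7*l^2 + 8*l + 16) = (l - 5)*(l + 1)*(l + 3)*(l^2 - 8*l + 16) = (l - 5)*(l - 4)*(l + 1)*(l + 3)*(l - 4)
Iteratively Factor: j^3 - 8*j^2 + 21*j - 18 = (j - 3)*(j^2 - 5*j + 6) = (j - 3)^2*(j - 2)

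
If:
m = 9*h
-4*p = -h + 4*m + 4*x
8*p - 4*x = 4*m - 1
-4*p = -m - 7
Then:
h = -11/13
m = -99/13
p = -2/13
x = 393/52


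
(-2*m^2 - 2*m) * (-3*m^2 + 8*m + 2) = 6*m^4 - 10*m^3 - 20*m^2 - 4*m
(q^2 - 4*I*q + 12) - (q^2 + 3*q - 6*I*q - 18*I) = -3*q + 2*I*q + 12 + 18*I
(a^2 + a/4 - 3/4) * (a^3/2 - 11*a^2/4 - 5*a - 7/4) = a^5/2 - 21*a^4/8 - 97*a^3/16 - 15*a^2/16 + 53*a/16 + 21/16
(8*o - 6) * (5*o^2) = 40*o^3 - 30*o^2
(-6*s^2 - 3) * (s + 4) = -6*s^3 - 24*s^2 - 3*s - 12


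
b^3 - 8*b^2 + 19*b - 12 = (b - 4)*(b - 3)*(b - 1)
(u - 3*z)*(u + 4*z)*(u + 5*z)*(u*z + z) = u^4*z + 6*u^3*z^2 + u^3*z - 7*u^2*z^3 + 6*u^2*z^2 - 60*u*z^4 - 7*u*z^3 - 60*z^4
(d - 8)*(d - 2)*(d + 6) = d^3 - 4*d^2 - 44*d + 96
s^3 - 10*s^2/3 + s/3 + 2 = (s - 3)*(s - 1)*(s + 2/3)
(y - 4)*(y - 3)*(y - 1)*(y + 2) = y^4 - 6*y^3 + 3*y^2 + 26*y - 24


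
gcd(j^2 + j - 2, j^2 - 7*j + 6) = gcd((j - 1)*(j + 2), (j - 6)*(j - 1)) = j - 1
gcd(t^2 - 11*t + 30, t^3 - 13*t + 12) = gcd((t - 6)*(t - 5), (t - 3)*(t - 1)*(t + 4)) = 1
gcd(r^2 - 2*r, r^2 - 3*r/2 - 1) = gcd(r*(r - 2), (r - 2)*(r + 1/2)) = r - 2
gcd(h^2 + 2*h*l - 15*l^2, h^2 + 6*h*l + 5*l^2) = h + 5*l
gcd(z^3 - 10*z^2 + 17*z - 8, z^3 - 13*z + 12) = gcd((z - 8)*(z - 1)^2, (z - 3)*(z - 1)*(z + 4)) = z - 1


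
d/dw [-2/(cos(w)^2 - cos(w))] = 2*(sin(w)/cos(w)^2 - 2*tan(w))/(cos(w) - 1)^2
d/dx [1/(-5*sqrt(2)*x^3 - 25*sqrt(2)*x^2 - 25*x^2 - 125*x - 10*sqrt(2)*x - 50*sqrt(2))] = (3*sqrt(2)*x^2 + 10*x + 10*sqrt(2)*x + 2*sqrt(2) + 25)/(5*(sqrt(2)*x^3 + 5*x^2 + 5*sqrt(2)*x^2 + 2*sqrt(2)*x + 25*x + 10*sqrt(2))^2)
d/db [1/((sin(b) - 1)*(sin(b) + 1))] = -2*sin(b)/cos(b)^3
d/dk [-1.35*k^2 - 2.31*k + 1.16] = -2.7*k - 2.31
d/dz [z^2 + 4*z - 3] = 2*z + 4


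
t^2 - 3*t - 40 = (t - 8)*(t + 5)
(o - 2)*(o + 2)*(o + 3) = o^3 + 3*o^2 - 4*o - 12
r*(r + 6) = r^2 + 6*r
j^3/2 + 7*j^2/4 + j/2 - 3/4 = (j/2 + 1/2)*(j - 1/2)*(j + 3)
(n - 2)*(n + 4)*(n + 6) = n^3 + 8*n^2 + 4*n - 48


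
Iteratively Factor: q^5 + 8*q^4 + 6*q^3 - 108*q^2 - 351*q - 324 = (q + 3)*(q^4 + 5*q^3 - 9*q^2 - 81*q - 108) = (q - 4)*(q + 3)*(q^3 + 9*q^2 + 27*q + 27) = (q - 4)*(q + 3)^2*(q^2 + 6*q + 9) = (q - 4)*(q + 3)^3*(q + 3)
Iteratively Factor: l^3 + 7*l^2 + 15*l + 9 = (l + 3)*(l^2 + 4*l + 3) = (l + 1)*(l + 3)*(l + 3)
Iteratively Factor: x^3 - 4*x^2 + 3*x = (x)*(x^2 - 4*x + 3) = x*(x - 3)*(x - 1)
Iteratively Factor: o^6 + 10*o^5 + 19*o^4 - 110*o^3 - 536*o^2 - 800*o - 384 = (o + 4)*(o^5 + 6*o^4 - 5*o^3 - 90*o^2 - 176*o - 96) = (o + 4)^2*(o^4 + 2*o^3 - 13*o^2 - 38*o - 24) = (o + 1)*(o + 4)^2*(o^3 + o^2 - 14*o - 24) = (o + 1)*(o + 2)*(o + 4)^2*(o^2 - o - 12) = (o - 4)*(o + 1)*(o + 2)*(o + 4)^2*(o + 3)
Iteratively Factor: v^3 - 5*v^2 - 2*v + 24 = (v - 3)*(v^2 - 2*v - 8) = (v - 4)*(v - 3)*(v + 2)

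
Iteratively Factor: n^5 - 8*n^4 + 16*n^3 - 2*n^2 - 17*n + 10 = (n - 1)*(n^4 - 7*n^3 + 9*n^2 + 7*n - 10) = (n - 1)^2*(n^3 - 6*n^2 + 3*n + 10) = (n - 5)*(n - 1)^2*(n^2 - n - 2) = (n - 5)*(n - 1)^2*(n + 1)*(n - 2)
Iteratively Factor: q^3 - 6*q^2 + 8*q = (q)*(q^2 - 6*q + 8) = q*(q - 2)*(q - 4)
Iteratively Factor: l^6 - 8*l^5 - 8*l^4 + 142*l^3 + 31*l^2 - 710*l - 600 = (l - 5)*(l^5 - 3*l^4 - 23*l^3 + 27*l^2 + 166*l + 120) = (l - 5)*(l + 2)*(l^4 - 5*l^3 - 13*l^2 + 53*l + 60) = (l - 5)*(l + 1)*(l + 2)*(l^3 - 6*l^2 - 7*l + 60) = (l - 5)*(l + 1)*(l + 2)*(l + 3)*(l^2 - 9*l + 20) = (l - 5)^2*(l + 1)*(l + 2)*(l + 3)*(l - 4)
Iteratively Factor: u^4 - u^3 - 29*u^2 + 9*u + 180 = (u - 5)*(u^3 + 4*u^2 - 9*u - 36) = (u - 5)*(u - 3)*(u^2 + 7*u + 12) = (u - 5)*(u - 3)*(u + 4)*(u + 3)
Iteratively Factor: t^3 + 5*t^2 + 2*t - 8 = (t + 2)*(t^2 + 3*t - 4) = (t + 2)*(t + 4)*(t - 1)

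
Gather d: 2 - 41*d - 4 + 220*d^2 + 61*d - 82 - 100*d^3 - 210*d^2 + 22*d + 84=-100*d^3 + 10*d^2 + 42*d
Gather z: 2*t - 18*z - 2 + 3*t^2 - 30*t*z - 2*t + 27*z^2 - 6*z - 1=3*t^2 + 27*z^2 + z*(-30*t - 24) - 3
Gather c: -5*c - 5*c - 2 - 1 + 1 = -10*c - 2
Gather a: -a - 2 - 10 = -a - 12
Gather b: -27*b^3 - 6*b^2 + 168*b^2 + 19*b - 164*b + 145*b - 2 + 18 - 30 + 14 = -27*b^3 + 162*b^2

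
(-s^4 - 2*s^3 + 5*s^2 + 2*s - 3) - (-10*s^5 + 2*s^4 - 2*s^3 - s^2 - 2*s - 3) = 10*s^5 - 3*s^4 + 6*s^2 + 4*s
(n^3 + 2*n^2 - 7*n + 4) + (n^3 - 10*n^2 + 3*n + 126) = 2*n^3 - 8*n^2 - 4*n + 130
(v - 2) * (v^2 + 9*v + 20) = v^3 + 7*v^2 + 2*v - 40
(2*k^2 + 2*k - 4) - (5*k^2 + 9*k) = -3*k^2 - 7*k - 4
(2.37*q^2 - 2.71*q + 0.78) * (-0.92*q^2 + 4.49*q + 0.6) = -2.1804*q^4 + 13.1345*q^3 - 11.4635*q^2 + 1.8762*q + 0.468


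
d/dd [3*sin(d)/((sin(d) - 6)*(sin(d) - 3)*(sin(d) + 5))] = 6*(-sin(d)^3 + 2*sin(d)^2 + 45)*cos(d)/((sin(d) - 6)^2*(sin(d) - 3)^2*(sin(d) + 5)^2)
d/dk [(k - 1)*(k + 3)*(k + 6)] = 3*k^2 + 16*k + 9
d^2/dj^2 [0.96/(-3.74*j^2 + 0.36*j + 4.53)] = (-26.856192*j^2 + 2.585088*j + 0.96*(7.48*j - 0.36)*(14.96*j - 0.72) + 32.529024)/(-3.74*j^2 + 0.36*j + 4.53)^3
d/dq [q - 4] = 1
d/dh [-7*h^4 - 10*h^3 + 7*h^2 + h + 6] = -28*h^3 - 30*h^2 + 14*h + 1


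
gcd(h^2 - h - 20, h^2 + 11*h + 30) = 1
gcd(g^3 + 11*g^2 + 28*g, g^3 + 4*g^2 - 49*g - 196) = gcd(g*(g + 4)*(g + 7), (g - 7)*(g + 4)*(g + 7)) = g^2 + 11*g + 28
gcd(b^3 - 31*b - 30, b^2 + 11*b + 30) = b + 5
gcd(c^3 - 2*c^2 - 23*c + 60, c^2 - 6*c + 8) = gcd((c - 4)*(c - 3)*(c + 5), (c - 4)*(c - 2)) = c - 4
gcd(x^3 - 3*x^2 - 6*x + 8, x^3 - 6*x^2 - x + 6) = x - 1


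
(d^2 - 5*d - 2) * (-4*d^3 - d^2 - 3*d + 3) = -4*d^5 + 19*d^4 + 10*d^3 + 20*d^2 - 9*d - 6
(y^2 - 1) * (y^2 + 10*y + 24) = y^4 + 10*y^3 + 23*y^2 - 10*y - 24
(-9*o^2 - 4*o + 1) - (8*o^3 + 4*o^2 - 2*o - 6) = -8*o^3 - 13*o^2 - 2*o + 7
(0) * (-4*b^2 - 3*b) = 0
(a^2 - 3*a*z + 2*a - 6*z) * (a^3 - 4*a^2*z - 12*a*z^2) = a^5 - 7*a^4*z + 2*a^4 - 14*a^3*z + 36*a^2*z^3 + 72*a*z^3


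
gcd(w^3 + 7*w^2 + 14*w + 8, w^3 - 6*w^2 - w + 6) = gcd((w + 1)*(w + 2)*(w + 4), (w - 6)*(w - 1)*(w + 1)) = w + 1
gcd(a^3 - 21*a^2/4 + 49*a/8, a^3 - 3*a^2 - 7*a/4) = a^2 - 7*a/2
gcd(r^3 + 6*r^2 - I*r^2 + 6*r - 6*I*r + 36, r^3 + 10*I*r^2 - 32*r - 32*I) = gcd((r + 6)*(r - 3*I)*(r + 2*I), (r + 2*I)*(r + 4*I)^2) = r + 2*I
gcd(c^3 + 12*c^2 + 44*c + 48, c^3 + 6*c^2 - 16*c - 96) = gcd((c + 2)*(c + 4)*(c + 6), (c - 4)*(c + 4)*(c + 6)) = c^2 + 10*c + 24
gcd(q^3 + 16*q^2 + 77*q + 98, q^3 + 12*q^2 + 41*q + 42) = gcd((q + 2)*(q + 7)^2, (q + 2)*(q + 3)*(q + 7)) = q^2 + 9*q + 14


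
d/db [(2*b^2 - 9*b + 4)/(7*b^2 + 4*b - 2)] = (71*b^2 - 64*b + 2)/(49*b^4 + 56*b^3 - 12*b^2 - 16*b + 4)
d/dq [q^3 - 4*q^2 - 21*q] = 3*q^2 - 8*q - 21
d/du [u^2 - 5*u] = 2*u - 5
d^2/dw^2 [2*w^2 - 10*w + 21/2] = 4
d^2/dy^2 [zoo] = 0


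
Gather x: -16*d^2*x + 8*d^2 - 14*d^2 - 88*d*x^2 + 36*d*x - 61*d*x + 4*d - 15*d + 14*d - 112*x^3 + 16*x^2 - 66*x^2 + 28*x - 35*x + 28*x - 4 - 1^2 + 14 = -6*d^2 + 3*d - 112*x^3 + x^2*(-88*d - 50) + x*(-16*d^2 - 25*d + 21) + 9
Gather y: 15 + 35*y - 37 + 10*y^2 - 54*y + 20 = 10*y^2 - 19*y - 2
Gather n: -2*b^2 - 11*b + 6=-2*b^2 - 11*b + 6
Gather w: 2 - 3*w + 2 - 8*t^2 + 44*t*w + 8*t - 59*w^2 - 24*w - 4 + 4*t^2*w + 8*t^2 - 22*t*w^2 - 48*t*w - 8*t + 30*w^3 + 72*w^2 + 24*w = 30*w^3 + w^2*(13 - 22*t) + w*(4*t^2 - 4*t - 3)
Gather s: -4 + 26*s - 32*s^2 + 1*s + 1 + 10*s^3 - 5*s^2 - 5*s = 10*s^3 - 37*s^2 + 22*s - 3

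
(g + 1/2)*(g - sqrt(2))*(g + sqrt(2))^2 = g^4 + g^3/2 + sqrt(2)*g^3 - 2*g^2 + sqrt(2)*g^2/2 - 2*sqrt(2)*g - g - sqrt(2)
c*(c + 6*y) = c^2 + 6*c*y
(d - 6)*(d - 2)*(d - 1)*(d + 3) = d^4 - 6*d^3 - 7*d^2 + 48*d - 36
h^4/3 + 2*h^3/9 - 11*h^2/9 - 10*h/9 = h*(h/3 + 1/3)*(h - 2)*(h + 5/3)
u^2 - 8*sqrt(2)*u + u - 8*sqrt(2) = (u + 1)*(u - 8*sqrt(2))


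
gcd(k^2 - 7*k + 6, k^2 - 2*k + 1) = k - 1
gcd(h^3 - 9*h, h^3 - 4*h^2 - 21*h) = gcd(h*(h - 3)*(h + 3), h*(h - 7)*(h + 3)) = h^2 + 3*h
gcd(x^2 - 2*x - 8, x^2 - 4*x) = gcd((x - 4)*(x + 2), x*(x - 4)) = x - 4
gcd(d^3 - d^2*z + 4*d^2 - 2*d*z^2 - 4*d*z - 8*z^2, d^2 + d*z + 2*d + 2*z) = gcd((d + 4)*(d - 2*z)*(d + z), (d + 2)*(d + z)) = d + z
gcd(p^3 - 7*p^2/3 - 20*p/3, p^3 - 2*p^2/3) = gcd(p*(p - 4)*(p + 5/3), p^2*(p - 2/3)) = p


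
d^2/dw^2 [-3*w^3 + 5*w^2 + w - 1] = 10 - 18*w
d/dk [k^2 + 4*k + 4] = 2*k + 4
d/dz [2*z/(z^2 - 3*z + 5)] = 2*(5 - z^2)/(z^4 - 6*z^3 + 19*z^2 - 30*z + 25)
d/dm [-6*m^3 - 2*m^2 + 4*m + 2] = -18*m^2 - 4*m + 4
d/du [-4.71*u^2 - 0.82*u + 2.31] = -9.42*u - 0.82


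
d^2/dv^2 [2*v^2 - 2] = 4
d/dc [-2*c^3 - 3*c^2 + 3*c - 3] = -6*c^2 - 6*c + 3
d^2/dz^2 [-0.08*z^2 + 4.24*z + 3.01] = -0.160000000000000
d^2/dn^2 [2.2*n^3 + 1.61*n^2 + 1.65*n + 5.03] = 13.2*n + 3.22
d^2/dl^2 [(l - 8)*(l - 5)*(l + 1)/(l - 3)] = 2*(l^3 - 9*l^2 + 27*l + 13)/(l^3 - 9*l^2 + 27*l - 27)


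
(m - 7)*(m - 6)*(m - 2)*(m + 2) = m^4 - 13*m^3 + 38*m^2 + 52*m - 168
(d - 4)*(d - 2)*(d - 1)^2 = d^4 - 8*d^3 + 21*d^2 - 22*d + 8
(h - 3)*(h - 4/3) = h^2 - 13*h/3 + 4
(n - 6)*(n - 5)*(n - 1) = n^3 - 12*n^2 + 41*n - 30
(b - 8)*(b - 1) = b^2 - 9*b + 8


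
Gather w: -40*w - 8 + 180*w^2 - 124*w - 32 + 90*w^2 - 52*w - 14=270*w^2 - 216*w - 54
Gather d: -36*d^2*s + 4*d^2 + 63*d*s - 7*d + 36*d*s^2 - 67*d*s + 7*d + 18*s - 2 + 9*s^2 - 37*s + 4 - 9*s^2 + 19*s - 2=d^2*(4 - 36*s) + d*(36*s^2 - 4*s)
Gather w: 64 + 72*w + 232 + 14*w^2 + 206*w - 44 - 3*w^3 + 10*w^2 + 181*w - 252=-3*w^3 + 24*w^2 + 459*w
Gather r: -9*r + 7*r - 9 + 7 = -2*r - 2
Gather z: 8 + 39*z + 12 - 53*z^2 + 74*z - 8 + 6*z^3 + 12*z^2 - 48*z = 6*z^3 - 41*z^2 + 65*z + 12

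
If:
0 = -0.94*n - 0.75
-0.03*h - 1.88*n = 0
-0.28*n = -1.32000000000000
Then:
No Solution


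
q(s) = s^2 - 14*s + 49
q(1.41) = 31.25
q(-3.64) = 113.21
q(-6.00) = 169.00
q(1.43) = 31.02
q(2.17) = 23.33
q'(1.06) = -11.88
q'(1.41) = -11.18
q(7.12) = 0.01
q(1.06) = 35.28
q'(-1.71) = -17.42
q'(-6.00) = -26.00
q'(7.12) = 0.24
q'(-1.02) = -16.04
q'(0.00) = -14.00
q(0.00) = 49.00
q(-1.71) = 75.86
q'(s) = 2*s - 14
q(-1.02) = 64.32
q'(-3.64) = -21.28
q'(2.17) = -9.66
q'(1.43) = -11.14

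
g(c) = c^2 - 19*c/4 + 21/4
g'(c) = 2*c - 19/4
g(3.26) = 0.39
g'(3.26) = 1.77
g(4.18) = 2.87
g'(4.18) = 3.61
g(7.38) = 24.66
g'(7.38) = 10.01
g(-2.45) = 22.89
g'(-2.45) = -9.65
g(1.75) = 0.00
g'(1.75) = -1.25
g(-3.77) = 37.37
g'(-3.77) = -12.29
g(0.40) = 3.51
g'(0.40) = -3.95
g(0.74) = 2.28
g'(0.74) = -3.27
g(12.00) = 92.25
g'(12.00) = 19.25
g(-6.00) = 69.75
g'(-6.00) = -16.75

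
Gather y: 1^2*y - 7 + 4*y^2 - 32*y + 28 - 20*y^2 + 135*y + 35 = -16*y^2 + 104*y + 56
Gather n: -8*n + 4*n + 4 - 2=2 - 4*n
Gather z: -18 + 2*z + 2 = 2*z - 16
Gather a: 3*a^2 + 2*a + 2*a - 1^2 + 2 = 3*a^2 + 4*a + 1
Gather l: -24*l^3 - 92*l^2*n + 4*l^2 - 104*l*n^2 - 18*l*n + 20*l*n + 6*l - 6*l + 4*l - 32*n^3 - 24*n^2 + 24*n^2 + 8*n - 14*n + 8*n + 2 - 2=-24*l^3 + l^2*(4 - 92*n) + l*(-104*n^2 + 2*n + 4) - 32*n^3 + 2*n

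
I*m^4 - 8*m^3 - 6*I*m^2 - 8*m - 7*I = (m + I)^2*(m + 7*I)*(I*m + 1)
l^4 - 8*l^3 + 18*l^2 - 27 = (l - 3)^3*(l + 1)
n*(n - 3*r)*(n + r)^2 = n^4 - n^3*r - 5*n^2*r^2 - 3*n*r^3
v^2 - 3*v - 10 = (v - 5)*(v + 2)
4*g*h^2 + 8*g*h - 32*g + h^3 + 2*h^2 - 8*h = (4*g + h)*(h - 2)*(h + 4)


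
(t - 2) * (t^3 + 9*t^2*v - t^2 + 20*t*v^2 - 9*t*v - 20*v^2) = t^4 + 9*t^3*v - 3*t^3 + 20*t^2*v^2 - 27*t^2*v + 2*t^2 - 60*t*v^2 + 18*t*v + 40*v^2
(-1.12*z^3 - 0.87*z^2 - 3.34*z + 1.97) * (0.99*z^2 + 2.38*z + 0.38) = -1.1088*z^5 - 3.5269*z^4 - 5.8028*z^3 - 6.3295*z^2 + 3.4194*z + 0.7486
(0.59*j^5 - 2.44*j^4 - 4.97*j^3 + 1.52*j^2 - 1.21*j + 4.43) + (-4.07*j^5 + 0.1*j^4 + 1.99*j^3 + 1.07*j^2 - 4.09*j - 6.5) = -3.48*j^5 - 2.34*j^4 - 2.98*j^3 + 2.59*j^2 - 5.3*j - 2.07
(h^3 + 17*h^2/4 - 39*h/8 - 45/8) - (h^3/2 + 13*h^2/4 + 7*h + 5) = h^3/2 + h^2 - 95*h/8 - 85/8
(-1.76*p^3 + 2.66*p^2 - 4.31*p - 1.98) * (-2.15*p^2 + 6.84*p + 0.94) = 3.784*p^5 - 17.7574*p^4 + 25.8065*p^3 - 22.723*p^2 - 17.5946*p - 1.8612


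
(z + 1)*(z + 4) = z^2 + 5*z + 4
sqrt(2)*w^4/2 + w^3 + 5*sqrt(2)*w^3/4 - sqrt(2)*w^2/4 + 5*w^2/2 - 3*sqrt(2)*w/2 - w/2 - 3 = (w - 1)*(w + 3/2)*(w + sqrt(2))*(sqrt(2)*w/2 + sqrt(2))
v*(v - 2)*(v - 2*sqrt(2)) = v^3 - 2*sqrt(2)*v^2 - 2*v^2 + 4*sqrt(2)*v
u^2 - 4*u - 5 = (u - 5)*(u + 1)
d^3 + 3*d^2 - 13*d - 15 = (d - 3)*(d + 1)*(d + 5)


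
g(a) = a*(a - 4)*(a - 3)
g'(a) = a*(a - 4) + a*(a - 3) + (a - 4)*(a - 3)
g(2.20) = 3.17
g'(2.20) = -4.28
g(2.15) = 3.38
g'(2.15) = -4.23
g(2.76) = 0.82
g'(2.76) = -3.79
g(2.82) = 0.60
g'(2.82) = -3.62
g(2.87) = 0.42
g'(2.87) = -3.47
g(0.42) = 3.88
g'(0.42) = 6.65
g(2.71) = 1.01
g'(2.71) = -3.91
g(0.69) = 5.28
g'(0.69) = 3.77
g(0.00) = 0.00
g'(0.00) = 12.00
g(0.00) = 0.00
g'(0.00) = 12.00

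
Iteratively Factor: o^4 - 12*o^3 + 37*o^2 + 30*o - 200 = (o - 4)*(o^3 - 8*o^2 + 5*o + 50) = (o - 4)*(o + 2)*(o^2 - 10*o + 25) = (o - 5)*(o - 4)*(o + 2)*(o - 5)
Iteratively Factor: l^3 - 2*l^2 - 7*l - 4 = (l + 1)*(l^2 - 3*l - 4) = (l - 4)*(l + 1)*(l + 1)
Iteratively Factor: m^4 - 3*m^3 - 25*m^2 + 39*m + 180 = (m + 3)*(m^3 - 6*m^2 - 7*m + 60) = (m - 4)*(m + 3)*(m^2 - 2*m - 15) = (m - 5)*(m - 4)*(m + 3)*(m + 3)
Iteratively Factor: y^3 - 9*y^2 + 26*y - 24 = (y - 2)*(y^2 - 7*y + 12) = (y - 4)*(y - 2)*(y - 3)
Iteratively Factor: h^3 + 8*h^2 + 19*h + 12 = (h + 1)*(h^2 + 7*h + 12) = (h + 1)*(h + 3)*(h + 4)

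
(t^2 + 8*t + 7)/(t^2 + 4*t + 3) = (t + 7)/(t + 3)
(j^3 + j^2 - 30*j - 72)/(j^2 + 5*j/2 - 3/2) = 2*(j^2 - 2*j - 24)/(2*j - 1)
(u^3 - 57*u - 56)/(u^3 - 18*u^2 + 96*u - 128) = (u^2 + 8*u + 7)/(u^2 - 10*u + 16)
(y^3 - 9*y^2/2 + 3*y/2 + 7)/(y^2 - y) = (2*y^3 - 9*y^2 + 3*y + 14)/(2*y*(y - 1))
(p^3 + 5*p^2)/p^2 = p + 5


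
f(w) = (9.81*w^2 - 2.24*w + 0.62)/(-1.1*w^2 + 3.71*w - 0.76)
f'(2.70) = 137.14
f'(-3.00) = 0.73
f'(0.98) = 5.65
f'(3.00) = 1195.75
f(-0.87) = -2.07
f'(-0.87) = 1.59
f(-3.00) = -4.39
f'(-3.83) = 0.57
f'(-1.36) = 1.31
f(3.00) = 174.87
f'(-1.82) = 1.10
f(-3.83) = -4.92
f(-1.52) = -2.99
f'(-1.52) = 1.23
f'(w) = (2.2*w - 3.71)*(9.81*w^2 - 2.24*w + 0.62)/(-1.1*w^2 + 3.71*w - 0.76)^2 + (19.62*w - 2.24)/(-1.1*w^2 + 3.71*w - 0.76) = (33.9311*w^2 - 13.5472*w - 0.5978)/(1.21*w^4 - 8.162*w^3 + 15.4361*w^2 - 5.6392*w + 0.5776)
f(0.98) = 4.31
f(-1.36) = -2.78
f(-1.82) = -3.33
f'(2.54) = 74.93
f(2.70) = 53.38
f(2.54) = 37.16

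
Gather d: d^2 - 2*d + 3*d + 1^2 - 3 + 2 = d^2 + d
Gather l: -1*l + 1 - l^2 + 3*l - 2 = -l^2 + 2*l - 1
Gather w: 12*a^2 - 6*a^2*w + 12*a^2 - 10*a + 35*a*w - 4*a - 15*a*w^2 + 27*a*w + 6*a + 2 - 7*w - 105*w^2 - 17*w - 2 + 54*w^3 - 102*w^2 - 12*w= 24*a^2 - 8*a + 54*w^3 + w^2*(-15*a - 207) + w*(-6*a^2 + 62*a - 36)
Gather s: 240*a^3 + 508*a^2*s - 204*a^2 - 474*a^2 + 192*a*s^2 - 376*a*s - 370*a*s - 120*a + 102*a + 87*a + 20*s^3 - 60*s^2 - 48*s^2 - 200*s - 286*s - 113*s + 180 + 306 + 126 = 240*a^3 - 678*a^2 + 69*a + 20*s^3 + s^2*(192*a - 108) + s*(508*a^2 - 746*a - 599) + 612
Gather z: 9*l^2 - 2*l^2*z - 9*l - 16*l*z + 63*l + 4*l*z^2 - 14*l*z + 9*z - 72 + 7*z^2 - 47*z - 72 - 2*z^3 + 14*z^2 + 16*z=9*l^2 + 54*l - 2*z^3 + z^2*(4*l + 21) + z*(-2*l^2 - 30*l - 22) - 144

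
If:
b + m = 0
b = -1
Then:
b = -1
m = 1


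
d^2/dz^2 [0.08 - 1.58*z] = 0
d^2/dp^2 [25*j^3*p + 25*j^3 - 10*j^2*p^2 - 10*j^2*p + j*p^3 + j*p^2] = 2*j*(-10*j + 3*p + 1)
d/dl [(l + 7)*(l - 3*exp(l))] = l - (l + 7)*(3*exp(l) - 1) - 3*exp(l)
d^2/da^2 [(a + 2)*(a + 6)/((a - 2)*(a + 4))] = 12*(a^3 + 10*a^2 + 44*a + 56)/(a^6 + 6*a^5 - 12*a^4 - 88*a^3 + 96*a^2 + 384*a - 512)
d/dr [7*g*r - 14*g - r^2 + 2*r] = 7*g - 2*r + 2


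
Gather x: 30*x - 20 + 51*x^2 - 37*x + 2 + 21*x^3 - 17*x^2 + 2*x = 21*x^3 + 34*x^2 - 5*x - 18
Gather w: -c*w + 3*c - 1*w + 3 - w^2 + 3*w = 3*c - w^2 + w*(2 - c) + 3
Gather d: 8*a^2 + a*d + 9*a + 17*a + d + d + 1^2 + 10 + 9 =8*a^2 + 26*a + d*(a + 2) + 20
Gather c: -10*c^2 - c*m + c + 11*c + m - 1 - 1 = -10*c^2 + c*(12 - m) + m - 2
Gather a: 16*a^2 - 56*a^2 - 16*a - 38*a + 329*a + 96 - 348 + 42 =-40*a^2 + 275*a - 210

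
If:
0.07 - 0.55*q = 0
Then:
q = 0.13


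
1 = 1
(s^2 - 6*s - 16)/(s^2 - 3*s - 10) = (s - 8)/(s - 5)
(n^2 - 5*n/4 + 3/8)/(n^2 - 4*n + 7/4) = (4*n - 3)/(2*(2*n - 7))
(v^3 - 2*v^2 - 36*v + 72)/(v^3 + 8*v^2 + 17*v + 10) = (v^3 - 2*v^2 - 36*v + 72)/(v^3 + 8*v^2 + 17*v + 10)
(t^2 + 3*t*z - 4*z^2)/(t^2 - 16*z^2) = (-t + z)/(-t + 4*z)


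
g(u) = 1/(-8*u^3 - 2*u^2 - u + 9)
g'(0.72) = 0.90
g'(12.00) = 0.00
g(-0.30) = 0.11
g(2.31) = -0.01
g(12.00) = 0.00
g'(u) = (24*u^2 + 4*u + 1)/(-8*u^3 - 2*u^2 - u + 9)^2 = (24*u^2 + 4*u + 1)/(8*u^3 + 2*u^2 + u - 9)^2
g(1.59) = -0.03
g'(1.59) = 0.08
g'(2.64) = 0.01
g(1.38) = -0.06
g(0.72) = 0.23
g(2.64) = -0.01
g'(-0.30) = 0.02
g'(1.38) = 0.18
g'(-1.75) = 0.03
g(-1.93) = 0.02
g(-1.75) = 0.02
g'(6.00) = 0.00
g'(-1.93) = 0.02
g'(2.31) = 0.01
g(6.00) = 0.00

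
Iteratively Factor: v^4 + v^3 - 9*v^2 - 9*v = (v + 1)*(v^3 - 9*v) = v*(v + 1)*(v^2 - 9) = v*(v - 3)*(v + 1)*(v + 3)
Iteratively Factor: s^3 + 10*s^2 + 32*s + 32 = (s + 4)*(s^2 + 6*s + 8) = (s + 4)^2*(s + 2)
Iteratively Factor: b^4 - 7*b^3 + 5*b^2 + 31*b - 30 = (b - 5)*(b^3 - 2*b^2 - 5*b + 6) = (b - 5)*(b - 1)*(b^2 - b - 6) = (b - 5)*(b - 1)*(b + 2)*(b - 3)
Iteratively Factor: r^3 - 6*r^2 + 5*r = (r - 5)*(r^2 - r) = r*(r - 5)*(r - 1)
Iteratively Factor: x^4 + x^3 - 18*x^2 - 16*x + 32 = (x + 2)*(x^3 - x^2 - 16*x + 16) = (x - 1)*(x + 2)*(x^2 - 16) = (x - 4)*(x - 1)*(x + 2)*(x + 4)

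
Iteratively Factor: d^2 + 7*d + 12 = (d + 3)*(d + 4)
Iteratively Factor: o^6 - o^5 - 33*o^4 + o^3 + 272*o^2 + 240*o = (o + 1)*(o^5 - 2*o^4 - 31*o^3 + 32*o^2 + 240*o) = (o + 1)*(o + 4)*(o^4 - 6*o^3 - 7*o^2 + 60*o) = (o + 1)*(o + 3)*(o + 4)*(o^3 - 9*o^2 + 20*o) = (o - 5)*(o + 1)*(o + 3)*(o + 4)*(o^2 - 4*o) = o*(o - 5)*(o + 1)*(o + 3)*(o + 4)*(o - 4)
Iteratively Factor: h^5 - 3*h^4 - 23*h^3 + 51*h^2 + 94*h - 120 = (h + 4)*(h^4 - 7*h^3 + 5*h^2 + 31*h - 30) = (h - 5)*(h + 4)*(h^3 - 2*h^2 - 5*h + 6) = (h - 5)*(h + 2)*(h + 4)*(h^2 - 4*h + 3) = (h - 5)*(h - 3)*(h + 2)*(h + 4)*(h - 1)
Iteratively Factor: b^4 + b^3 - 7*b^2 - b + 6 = (b - 2)*(b^3 + 3*b^2 - b - 3) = (b - 2)*(b + 1)*(b^2 + 2*b - 3) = (b - 2)*(b + 1)*(b + 3)*(b - 1)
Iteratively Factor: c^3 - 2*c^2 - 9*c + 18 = (c + 3)*(c^2 - 5*c + 6) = (c - 2)*(c + 3)*(c - 3)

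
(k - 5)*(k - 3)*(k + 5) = k^3 - 3*k^2 - 25*k + 75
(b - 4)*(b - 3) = b^2 - 7*b + 12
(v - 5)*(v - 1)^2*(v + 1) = v^4 - 6*v^3 + 4*v^2 + 6*v - 5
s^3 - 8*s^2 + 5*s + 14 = (s - 7)*(s - 2)*(s + 1)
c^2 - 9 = (c - 3)*(c + 3)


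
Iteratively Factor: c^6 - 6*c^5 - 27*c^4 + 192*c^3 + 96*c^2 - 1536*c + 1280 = (c - 4)*(c^5 - 2*c^4 - 35*c^3 + 52*c^2 + 304*c - 320) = (c - 4)*(c + 4)*(c^4 - 6*c^3 - 11*c^2 + 96*c - 80) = (c - 4)^2*(c + 4)*(c^3 - 2*c^2 - 19*c + 20) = (c - 4)^2*(c - 1)*(c + 4)*(c^2 - c - 20) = (c - 5)*(c - 4)^2*(c - 1)*(c + 4)*(c + 4)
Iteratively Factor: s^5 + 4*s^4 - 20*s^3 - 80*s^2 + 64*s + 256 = (s - 4)*(s^4 + 8*s^3 + 12*s^2 - 32*s - 64) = (s - 4)*(s + 2)*(s^3 + 6*s^2 - 32) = (s - 4)*(s + 2)*(s + 4)*(s^2 + 2*s - 8) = (s - 4)*(s - 2)*(s + 2)*(s + 4)*(s + 4)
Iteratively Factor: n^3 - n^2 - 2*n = (n)*(n^2 - n - 2) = n*(n + 1)*(n - 2)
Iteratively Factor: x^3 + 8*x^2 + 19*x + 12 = (x + 3)*(x^2 + 5*x + 4) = (x + 1)*(x + 3)*(x + 4)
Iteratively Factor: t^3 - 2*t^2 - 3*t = (t + 1)*(t^2 - 3*t) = (t - 3)*(t + 1)*(t)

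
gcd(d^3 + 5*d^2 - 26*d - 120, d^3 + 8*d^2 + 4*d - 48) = d^2 + 10*d + 24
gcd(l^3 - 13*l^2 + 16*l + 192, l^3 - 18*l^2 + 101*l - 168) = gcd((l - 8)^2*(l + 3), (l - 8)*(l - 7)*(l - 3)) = l - 8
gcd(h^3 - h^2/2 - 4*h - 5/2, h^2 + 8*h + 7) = h + 1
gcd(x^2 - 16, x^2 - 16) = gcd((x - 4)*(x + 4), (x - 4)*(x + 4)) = x^2 - 16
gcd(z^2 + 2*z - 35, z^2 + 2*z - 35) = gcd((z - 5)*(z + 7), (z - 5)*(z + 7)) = z^2 + 2*z - 35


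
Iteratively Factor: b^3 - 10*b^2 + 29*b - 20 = (b - 5)*(b^2 - 5*b + 4) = (b - 5)*(b - 4)*(b - 1)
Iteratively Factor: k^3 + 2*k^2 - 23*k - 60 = (k + 3)*(k^2 - k - 20) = (k - 5)*(k + 3)*(k + 4)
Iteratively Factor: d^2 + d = (d + 1)*(d)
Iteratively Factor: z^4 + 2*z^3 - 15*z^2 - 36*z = (z + 3)*(z^3 - z^2 - 12*z) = (z + 3)^2*(z^2 - 4*z) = z*(z + 3)^2*(z - 4)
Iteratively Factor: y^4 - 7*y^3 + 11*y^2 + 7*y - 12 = (y + 1)*(y^3 - 8*y^2 + 19*y - 12) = (y - 1)*(y + 1)*(y^2 - 7*y + 12) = (y - 3)*(y - 1)*(y + 1)*(y - 4)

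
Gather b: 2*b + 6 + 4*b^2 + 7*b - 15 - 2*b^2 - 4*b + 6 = 2*b^2 + 5*b - 3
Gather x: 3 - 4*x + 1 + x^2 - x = x^2 - 5*x + 4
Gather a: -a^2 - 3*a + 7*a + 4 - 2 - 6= -a^2 + 4*a - 4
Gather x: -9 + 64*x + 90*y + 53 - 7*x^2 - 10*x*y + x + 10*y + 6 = -7*x^2 + x*(65 - 10*y) + 100*y + 50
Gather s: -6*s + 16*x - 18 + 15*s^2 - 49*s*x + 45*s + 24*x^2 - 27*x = 15*s^2 + s*(39 - 49*x) + 24*x^2 - 11*x - 18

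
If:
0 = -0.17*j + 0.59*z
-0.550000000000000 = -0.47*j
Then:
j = 1.17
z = 0.34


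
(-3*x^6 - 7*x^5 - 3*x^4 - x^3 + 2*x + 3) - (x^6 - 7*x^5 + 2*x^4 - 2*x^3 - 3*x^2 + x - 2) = -4*x^6 - 5*x^4 + x^3 + 3*x^2 + x + 5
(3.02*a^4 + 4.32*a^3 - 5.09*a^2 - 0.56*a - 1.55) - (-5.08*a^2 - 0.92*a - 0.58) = 3.02*a^4 + 4.32*a^3 - 0.00999999999999979*a^2 + 0.36*a - 0.97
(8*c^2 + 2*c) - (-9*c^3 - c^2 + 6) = 9*c^3 + 9*c^2 + 2*c - 6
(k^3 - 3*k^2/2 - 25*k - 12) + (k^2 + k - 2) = k^3 - k^2/2 - 24*k - 14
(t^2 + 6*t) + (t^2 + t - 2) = 2*t^2 + 7*t - 2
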